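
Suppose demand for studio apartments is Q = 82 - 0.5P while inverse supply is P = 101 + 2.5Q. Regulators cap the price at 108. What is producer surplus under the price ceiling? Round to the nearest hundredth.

9.80

Rewriting demand in inverse form: P = 164 - 2Q.
Free-market equilibrium: 164 - 2Q = 101 + 2.5Q gives Q* = 14, P* = 136.
At the ceiling price 108, quantity supplied is (108 - 101)/2.5 = 2.8; supply is the short side, so Q = 2.8 trades at P = 108.
PS is the triangle above supply below 108: (1/2)(2.8)(108 - 101) = 9.8.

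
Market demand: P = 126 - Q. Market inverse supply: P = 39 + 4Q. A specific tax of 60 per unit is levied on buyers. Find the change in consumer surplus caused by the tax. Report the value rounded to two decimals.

-136.80

Pre-tax equilibrium: 126 - Q = 39 + 4Q gives Q* = 17.4, P* = 108.6.
With the tax, buyers' net willingness to pay falls by 60: (126 - 60) - Q = 39 + 4Q, so Q_t = 5.4. Buyers pay P_b = 120.6; sellers receive P_s = P_b - 60 = 60.6.
CS falls from (1/2)(17.4)(17.4) = 151.38 to (1/2)(5.4)(5.4) = 14.58, a change of -136.8.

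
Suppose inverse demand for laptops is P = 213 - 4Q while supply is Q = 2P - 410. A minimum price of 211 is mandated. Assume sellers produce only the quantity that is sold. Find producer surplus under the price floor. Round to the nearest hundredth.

2.94

Rewriting supply in inverse form: P = 205 + 0.5Q.
Without the control, 213 - 4Q = 205 + 0.5Q so Q* = 1.7778 and P* = 205.8889.
At the floor price 211, quantity demanded is (213 - 211)/4 = 0.5; demand is the short side, so Q = 0.5 trades at P = 211.
The supply price at Q = 0.5 is 205.25. PS is the trapezoid between 211 and supply over [0, 0.5]: (1/2)[(211 - 205) + (211 - 205.25)](0.5) = 2.9375.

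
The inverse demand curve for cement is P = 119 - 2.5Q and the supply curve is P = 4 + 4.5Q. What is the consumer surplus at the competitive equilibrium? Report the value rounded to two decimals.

Equilibrium: 119 - 2.5Q = 4 + 4.5Q, so Q* = 16.4286 and P* = 77.9286.
The demand choke price is 119, so CS = (1/2)(Q*)(119 - P*) = (1/2)(16.4286)(41.0714) = 337.3724.

337.37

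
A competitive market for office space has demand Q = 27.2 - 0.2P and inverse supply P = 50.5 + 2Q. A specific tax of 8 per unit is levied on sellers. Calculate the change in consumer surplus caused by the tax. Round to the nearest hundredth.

-66.53

Rewriting demand in inverse form: P = 136 - 5Q.
Without the tax, 136 - 5Q = 50.5 + 2Q so Q* = 12.2143 and P* = 74.9286.
With the tax, sellers need 8 more per unit: 136 - 5Q = 50.5 + 2Q + 8, so Q_t = 11.0714. Buyers pay P_b = 80.6429; sellers receive P_s = P_b - 8 = 72.6429.
Consumers lose the trapezoid between P* and P_b out to Q_t plus the triangle from Q_t to Q*: change in CS = 306.4413 - 372.9719 = -66.5306.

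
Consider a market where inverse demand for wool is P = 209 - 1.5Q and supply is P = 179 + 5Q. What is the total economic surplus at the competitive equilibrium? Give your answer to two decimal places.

Set 209 - 1.5Q = 179 + 5Q, which gives 30 = 6.5Q, so Q* = 4.6154 and P* = 209 - 1.5(4.6154) = 202.0769.
CS = (1/2)(4.6154)(6.9231) = 15.9763 and PS = (1/2)(4.6154)(23.0769) = 53.2544, so total surplus = 69.2308.

69.23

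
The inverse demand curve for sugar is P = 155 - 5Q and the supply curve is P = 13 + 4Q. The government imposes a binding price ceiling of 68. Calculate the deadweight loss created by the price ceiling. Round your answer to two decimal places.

Free-market equilibrium: 155 - 5Q = 13 + 4Q gives Q* = 15.7778, P* = 76.1111.
At the ceiling price 68, quantity supplied is (68 - 13)/4 = 13.75; supply is the short side, so Q = 13.75 trades at P = 68.
The lost-trades triangle has base Q* - 13.75 = 2.0278 and height equal to the gap between the curves at Q = 13.75, which is 86.25 - 68 = 18.25. DWL = (1/2)(2.0278)(18.25) = 18.5035.

18.50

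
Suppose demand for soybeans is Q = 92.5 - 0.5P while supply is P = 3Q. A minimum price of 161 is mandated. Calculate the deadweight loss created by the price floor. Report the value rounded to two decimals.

1562.50

Rewriting demand in inverse form: P = 185 - 2Q.
Without the control, 185 - 2Q = 3Q so Q* = 37 and P* = 111.
At the floor price 161, quantity demanded is (185 - 161)/2 = 12; demand is the short side, so Q = 12 trades at P = 161.
The lost-trades triangle has base Q* - 12 = 25 and height equal to the gap between the curves at Q = 12, which is 161 - 36 = 125. DWL = (1/2)(25)(125) = 1562.5.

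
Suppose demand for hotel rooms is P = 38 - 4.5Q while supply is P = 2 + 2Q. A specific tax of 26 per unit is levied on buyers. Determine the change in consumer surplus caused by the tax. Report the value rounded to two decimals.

Pre-tax equilibrium: 38 - 4.5Q = 2 + 2Q gives Q* = 5.5385, P* = 13.0769.
A tax on buyers shifts demand down by 26: (38 - 26) - 4.5Q = 2 + 2Q, so Q_t = 1.5385. Buyers pay P_b = 31.0769; sellers receive P_s = P_b - 26 = 5.0769.
Consumers lose the trapezoid between P* and P_b out to Q_t plus the triangle from Q_t to Q*: change in CS = 5.3254 - 69.0178 = -63.6923.

-63.69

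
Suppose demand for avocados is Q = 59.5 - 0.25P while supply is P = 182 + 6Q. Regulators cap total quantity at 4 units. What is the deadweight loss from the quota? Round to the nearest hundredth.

12.80

Rewriting demand in inverse form: P = 238 - 4Q.
Without the quota, 238 - 4Q = 182 + 6Q gives Q* = 5.6.
At Q = 4 the demand price is 238 - 4(4) = 222 and the supply price is 182 + 6(4) = 206.
Deadweight loss is the triangle between the curves from 4 to 5.6: (1/2)(222 - 206)(5.6 - 4) = 12.8.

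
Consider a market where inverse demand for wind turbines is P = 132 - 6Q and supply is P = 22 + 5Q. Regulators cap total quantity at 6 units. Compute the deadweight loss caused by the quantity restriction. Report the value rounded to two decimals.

Without the quota, 132 - 6Q = 22 + 5Q gives Q* = 10.
At Q = 6 the demand price is 132 - 6(6) = 96 and the supply price is 22 + 5(6) = 52.
Deadweight loss is the triangle between the curves from 6 to 10: (1/2)(96 - 52)(10 - 6) = 88.

88.00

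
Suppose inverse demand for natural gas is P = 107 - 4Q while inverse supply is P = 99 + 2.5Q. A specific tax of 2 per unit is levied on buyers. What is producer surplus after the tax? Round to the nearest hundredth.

Pre-tax equilibrium: 107 - 4Q = 99 + 2.5Q gives Q* = 1.2308, P* = 102.0769.
With the tax, buyers' net willingness to pay falls by 2: (107 - 2) - 4Q = 99 + 2.5Q, so Q_t = 0.9231. Buyers pay P_b = 103.3077; sellers receive P_s = P_b - 2 = 101.3077.
Producer surplus is the triangle above supply below P_s: (1/2)(0.9231)(101.3077 - 99) = 1.0651.

1.07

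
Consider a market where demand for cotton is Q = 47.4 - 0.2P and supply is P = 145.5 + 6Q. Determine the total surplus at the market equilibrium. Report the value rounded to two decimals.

380.56

Rewriting demand in inverse form: P = 237 - 5Q.
Equilibrium: 237 - 5Q = 145.5 + 6Q, so Q* = 8.3182 and P* = 195.4091.
CS = (1/2)(8.3182)(41.5909) = 172.9804 and PS = (1/2)(8.3182)(49.9091) = 207.5764, so total surplus = 380.5568.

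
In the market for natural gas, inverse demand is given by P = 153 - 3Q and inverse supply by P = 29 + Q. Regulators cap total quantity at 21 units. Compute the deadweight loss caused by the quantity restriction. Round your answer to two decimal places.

200.00

Without the quota, 153 - 3Q = 29 + Q gives Q* = 31.
At Q = 21 the demand price is 153 - 3(21) = 90 and the supply price is 29 + (21) = 50.
Deadweight loss is the triangle between the curves from 21 to 31: (1/2)(90 - 50)(31 - 21) = 200.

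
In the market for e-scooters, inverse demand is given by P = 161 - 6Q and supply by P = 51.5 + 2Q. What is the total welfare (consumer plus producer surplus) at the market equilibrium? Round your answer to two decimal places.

Equilibrium: 161 - 6Q = 51.5 + 2Q, so Q* = 13.6875 and P* = 78.875.
Total surplus is the full triangle between the curves from 0 to Q*: (1/2)(13.6875)(161 - 51.5) = 749.3906.

749.39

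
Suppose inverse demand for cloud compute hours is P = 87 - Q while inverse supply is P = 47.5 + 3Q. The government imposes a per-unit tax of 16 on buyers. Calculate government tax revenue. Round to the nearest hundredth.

Without the tax, 87 - Q = 47.5 + 3Q so Q* = 9.875 and P* = 77.125.
With the tax, buyers' net willingness to pay falls by 16: (87 - 16) - Q = 47.5 + 3Q, so Q_t = 5.875. Buyers pay P_b = 81.125; sellers receive P_s = P_b - 16 = 65.125.
Revenue is the tax times quantity traded: 16 x 5.875 = 94.

94.00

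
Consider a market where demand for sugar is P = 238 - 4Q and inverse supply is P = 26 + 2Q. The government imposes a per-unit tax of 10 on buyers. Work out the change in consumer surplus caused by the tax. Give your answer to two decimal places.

Without the tax, 238 - 4Q = 26 + 2Q so Q* = 35.3333 and P* = 96.6667.
A tax on buyers shifts demand down by 10: (238 - 10) - 4Q = 26 + 2Q, so Q_t = 33.6667. Buyers pay P_b = 103.3333; sellers receive P_s = P_b - 10 = 93.3333.
CS falls from (1/2)(35.3333)(141.3333) = 2496.8889 to (1/2)(33.6667)(134.6667) = 2266.8889, a change of -230.

-230.00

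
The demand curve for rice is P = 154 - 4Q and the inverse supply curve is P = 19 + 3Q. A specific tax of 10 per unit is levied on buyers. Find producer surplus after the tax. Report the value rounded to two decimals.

478.32

Pre-tax equilibrium: 154 - 4Q = 19 + 3Q gives Q* = 19.2857, P* = 76.8571.
A tax on buyers shifts demand down by 10: (154 - 10) - 4Q = 19 + 3Q, so Q_t = 17.8571. Buyers pay P_b = 82.5714; sellers receive P_s = P_b - 10 = 72.5714.
PS = (1/2)(Q_t)(P_s - 19) = (1/2)(17.8571)(53.5714) = 478.3163.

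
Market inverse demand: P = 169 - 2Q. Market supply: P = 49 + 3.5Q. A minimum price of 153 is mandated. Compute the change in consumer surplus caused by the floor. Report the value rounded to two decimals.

-412.03

Without the control, 169 - 2Q = 49 + 3.5Q so Q* = 21.8182 and P* = 125.3636.
At the floor price 153, quantity demanded is (169 - 153)/2 = 8; demand is the short side, so Q = 8 trades at P = 153.
CS goes from (1/2)(21.8182)(43.6364) = 476.0331 to 64 (computed as (169 - 153)(8) - (1/2)(2)(8)^2), a change of -412.0331.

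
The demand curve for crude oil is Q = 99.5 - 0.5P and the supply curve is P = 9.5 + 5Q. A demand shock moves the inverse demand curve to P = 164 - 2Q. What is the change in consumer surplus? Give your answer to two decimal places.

Rewriting demand in inverse form: P = 199 - 2Q.
Initial equilibrium: Q_0 = 27.0714, P_0 = 144.8571; CS_0 = (1/2)(27.0714)(54.1429) = 732.8622, PS_0 = (1/2)(27.0714)(135.3571) = 1832.1556.
New equilibrium: 164 - 2Q = 9.5 + 5Q gives Q_1 = 22.0714, P_1 = 119.8571; CS_1 = 487.148, PS_1 = 1217.8699.
Change in consumer surplus = 487.148 - 732.8622 = -245.7143.

-245.71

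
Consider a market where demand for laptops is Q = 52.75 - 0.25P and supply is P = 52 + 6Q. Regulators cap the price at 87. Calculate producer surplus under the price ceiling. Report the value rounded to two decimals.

Rewriting demand in inverse form: P = 211 - 4Q.
Without the control, 211 - 4Q = 52 + 6Q so Q* = 15.9 and P* = 147.4.
At P = 87, sellers supply (87 - 52)/6 = 5.8333 while buyers want more, so the quantity traded is 5.8333 at price 87.
PS is the triangle above supply below 87: (1/2)(5.8333)(87 - 52) = 102.0833.

102.08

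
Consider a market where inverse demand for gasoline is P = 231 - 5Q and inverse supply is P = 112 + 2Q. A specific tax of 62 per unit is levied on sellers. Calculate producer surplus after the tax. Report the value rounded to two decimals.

66.31

Pre-tax equilibrium: 231 - 5Q = 112 + 2Q gives Q* = 17, P* = 146.
A tax on sellers shifts supply up by 62: 231 - 5Q = 112 + 2Q + 62, so Q_t = 8.1429. Buyers pay P_b = 190.2857; sellers receive P_s = P_b - 62 = 128.2857.
PS = (1/2)(Q_t)(P_s - 112) = (1/2)(8.1429)(16.2857) = 66.3061.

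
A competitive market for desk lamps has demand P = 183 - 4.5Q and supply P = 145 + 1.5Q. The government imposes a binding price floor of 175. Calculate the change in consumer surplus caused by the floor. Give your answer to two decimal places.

Free-market equilibrium: 183 - 4.5Q = 145 + 1.5Q gives Q* = 6.3333, P* = 154.5.
At P = 175, buyers demand (183 - 175)/4.5 = 1.7778 while sellers would supply more, so the quantity traded is 1.7778 at price 175.
CS goes from (1/2)(6.3333)(28.5) = 90.25 to 7.1111 (computed as (183 - 175)(1.7778) - (1/2)(4.5)(1.7778)^2), a change of -83.1389.

-83.14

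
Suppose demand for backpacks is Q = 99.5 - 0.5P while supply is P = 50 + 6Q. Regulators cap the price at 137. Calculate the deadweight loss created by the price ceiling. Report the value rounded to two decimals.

68.06

Rewriting demand in inverse form: P = 199 - 2Q.
Free-market equilibrium: 199 - 2Q = 50 + 6Q gives Q* = 18.625, P* = 161.75.
At P = 137, sellers supply (137 - 50)/6 = 14.5 while buyers want more, so the quantity traded is 14.5 at price 137.
The lost-trades triangle has base Q* - 14.5 = 4.125 and height equal to the gap between the curves at Q = 14.5, which is 170 - 137 = 33. DWL = (1/2)(4.125)(33) = 68.0625.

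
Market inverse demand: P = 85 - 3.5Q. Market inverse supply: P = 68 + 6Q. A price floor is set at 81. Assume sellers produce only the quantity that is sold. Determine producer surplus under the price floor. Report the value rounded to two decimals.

10.94

Free-market equilibrium: 85 - 3.5Q = 68 + 6Q gives Q* = 1.7895, P* = 78.7368.
At P = 81, buyers demand (85 - 81)/3.5 = 1.1429 while sellers would supply more, so the quantity traded is 1.1429 at price 81.
The supply price at Q = 1.1429 is 74.8571. PS is the trapezoid between 81 and supply over [0, 1.1429]: (1/2)[(81 - 68) + (81 - 74.8571)](1.1429) = 10.9388.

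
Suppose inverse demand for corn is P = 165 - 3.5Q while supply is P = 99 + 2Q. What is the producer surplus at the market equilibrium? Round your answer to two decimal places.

144.00

Equilibrium: 165 - 3.5Q = 99 + 2Q, so Q* = 12 and P* = 123.
PS is the area between P* and the supply curve from 0 to Q*: (1/2)(12)(24) = 144.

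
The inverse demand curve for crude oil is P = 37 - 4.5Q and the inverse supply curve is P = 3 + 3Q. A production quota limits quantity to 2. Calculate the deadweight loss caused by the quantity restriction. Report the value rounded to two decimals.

24.07

Unrestricted equilibrium: Q* = (37 - 3)/(4.5 + 3) = 4.5333.
At Q = 2 the demand price is 37 - 4.5(2) = 28 and the supply price is 3 + 3(2) = 9.
DWL = (1/2)(gap between curves at 2) x (Q* - 2) = (1/2)(19)(2.5333) = 24.0667.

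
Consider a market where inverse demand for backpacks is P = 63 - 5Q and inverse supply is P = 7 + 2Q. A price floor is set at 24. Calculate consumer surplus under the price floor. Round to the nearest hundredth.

Without the control, 63 - 5Q = 7 + 2Q so Q* = 8 and P* = 23.
At the floor price 24, quantity demanded is (63 - 24)/5 = 7.8; demand is the short side, so Q = 7.8 trades at P = 24.
CS is the triangle under demand above 24: (1/2)(7.8)(63 - 24) = 152.1.

152.10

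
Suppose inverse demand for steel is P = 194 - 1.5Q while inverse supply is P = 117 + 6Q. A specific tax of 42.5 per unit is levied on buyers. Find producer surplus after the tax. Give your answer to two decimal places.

Without the tax, 194 - 1.5Q = 117 + 6Q so Q* = 10.2667 and P* = 178.6.
A tax on buyers shifts demand down by 42.5: (194 - 42.5) - 1.5Q = 117 + 6Q, so Q_t = 4.6. Buyers pay P_b = 187.1; sellers receive P_s = P_b - 42.5 = 144.6.
Producer surplus is the triangle above supply below P_s: (1/2)(4.6)(144.6 - 117) = 63.48.

63.48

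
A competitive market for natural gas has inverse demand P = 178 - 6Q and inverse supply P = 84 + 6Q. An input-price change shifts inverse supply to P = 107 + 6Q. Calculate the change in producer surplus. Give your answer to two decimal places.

Initial equilibrium: Q_0 = 7.8333, P_0 = 131; CS_0 = (1/2)(7.8333)(47) = 184.0833, PS_0 = (1/2)(7.8333)(47) = 184.0833.
New equilibrium: 178 - 6Q = 107 + 6Q gives Q_1 = 5.9167, P_1 = 142.5; CS_1 = 105.0208, PS_1 = 105.0208.
Change in producer surplus = 105.0208 - 184.0833 = -79.0625.

-79.06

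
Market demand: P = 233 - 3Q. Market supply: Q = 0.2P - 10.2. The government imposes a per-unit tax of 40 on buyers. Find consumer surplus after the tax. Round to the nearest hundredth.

472.59

Rewriting supply in inverse form: P = 51 + 5Q.
Pre-tax equilibrium: 233 - 3Q = 51 + 5Q gives Q* = 22.75, P* = 164.75.
With the tax, buyers' net willingness to pay falls by 40: (233 - 40) - 3Q = 51 + 5Q, so Q_t = 17.75. Buyers pay P_b = 179.75; sellers receive P_s = P_b - 40 = 139.75.
Consumer surplus is the triangle under demand above P_b: (1/2)(17.75)(233 - 179.75) = 472.5938.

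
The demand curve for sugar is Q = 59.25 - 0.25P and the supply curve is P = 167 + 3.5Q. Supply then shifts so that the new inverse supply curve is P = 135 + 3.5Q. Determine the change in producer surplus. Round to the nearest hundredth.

Rewriting demand in inverse form: P = 237 - 4Q.
Initial equilibrium: Q_0 = 9.3333, P_0 = 199.6667; CS_0 = (1/2)(9.3333)(37.3333) = 174.2222, PS_0 = (1/2)(9.3333)(32.6667) = 152.4444.
New equilibrium: 237 - 4Q = 135 + 3.5Q gives Q_1 = 13.6, P_1 = 182.6; CS_1 = 369.92, PS_1 = 323.68.
Change in producer surplus = 323.68 - 152.4444 = 171.2356.

171.24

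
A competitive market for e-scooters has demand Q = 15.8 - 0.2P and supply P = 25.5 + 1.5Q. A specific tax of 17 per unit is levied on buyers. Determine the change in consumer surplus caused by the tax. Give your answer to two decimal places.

-90.53

Rewriting demand in inverse form: P = 79 - 5Q.
Without the tax, 79 - 5Q = 25.5 + 1.5Q so Q* = 8.2308 and P* = 37.8462.
With the tax, buyers' net willingness to pay falls by 17: (79 - 17) - 5Q = 25.5 + 1.5Q, so Q_t = 5.6154. Buyers pay P_b = 50.9231; sellers receive P_s = P_b - 17 = 33.9231.
CS falls from (1/2)(8.2308)(41.1538) = 169.3639 to (1/2)(5.6154)(28.0769) = 78.8314, a change of -90.5325.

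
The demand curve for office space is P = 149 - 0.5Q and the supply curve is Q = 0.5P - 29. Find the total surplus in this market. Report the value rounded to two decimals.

1656.20

Rewriting supply in inverse form: P = 58 + 2Q.
Set 149 - 0.5Q = 58 + 2Q, which gives 91 = 2.5Q, so Q* = 36.4 and P* = 149 - 0.5(36.4) = 130.8.
CS = (1/2)(36.4)(18.2) = 331.24 and PS = (1/2)(36.4)(72.8) = 1324.96, so total surplus = 1656.2.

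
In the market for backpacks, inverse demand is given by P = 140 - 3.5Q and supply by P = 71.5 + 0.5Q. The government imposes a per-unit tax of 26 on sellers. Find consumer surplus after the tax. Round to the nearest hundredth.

197.56

Without the tax, 140 - 3.5Q = 71.5 + 0.5Q so Q* = 17.125 and P* = 80.0625.
With the tax, sellers need 26 more per unit: 140 - 3.5Q = 71.5 + 0.5Q + 26, so Q_t = 10.625. Buyers pay P_b = 102.8125; sellers receive P_s = P_b - 26 = 76.8125.
CS = (1/2)(Q_t)(140 - P_b) = (1/2)(10.625)(37.1875) = 197.5586.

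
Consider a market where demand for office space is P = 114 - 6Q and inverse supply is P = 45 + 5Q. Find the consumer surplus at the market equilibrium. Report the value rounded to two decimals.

Equilibrium: 114 - 6Q = 45 + 5Q, so Q* = 6.2727 and P* = 76.3636.
Consumer surplus is the triangle under demand above P*: (1/2)(6.2727)(114 - 76.3636) = (1/2)(6.2727)(37.6364) = 118.0413.

118.04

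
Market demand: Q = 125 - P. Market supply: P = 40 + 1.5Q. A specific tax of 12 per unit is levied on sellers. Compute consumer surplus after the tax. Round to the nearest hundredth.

426.32

Rewriting demand in inverse form: P = 125 - Q.
Pre-tax equilibrium: 125 - Q = 40 + 1.5Q gives Q* = 34, P* = 91.
A tax on sellers shifts supply up by 12: 125 - Q = 40 + 1.5Q + 12, so Q_t = 29.2. Buyers pay P_b = 95.8; sellers receive P_s = P_b - 12 = 83.8.
Consumer surplus is the triangle under demand above P_b: (1/2)(29.2)(125 - 95.8) = 426.32.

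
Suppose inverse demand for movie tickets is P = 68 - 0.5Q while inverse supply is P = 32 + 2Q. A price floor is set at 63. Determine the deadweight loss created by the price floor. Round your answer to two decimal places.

24.20

Without the control, 68 - 0.5Q = 32 + 2Q so Q* = 14.4 and P* = 60.8.
At the floor price 63, quantity demanded is (68 - 63)/0.5 = 10; demand is the short side, so Q = 10 trades at P = 63.
At Q = 10 the demand price is 63 and the supply price is 52. Deadweight loss is the triangle between the curves from 10 to 14.4: (1/2)(63 - 52)(14.4 - 10) = 24.2.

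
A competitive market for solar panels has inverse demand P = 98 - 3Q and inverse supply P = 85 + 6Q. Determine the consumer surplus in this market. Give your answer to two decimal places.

3.13

Set 98 - 3Q = 85 + 6Q, which gives 13 = 9Q, so Q* = 1.4444 and P* = 98 - 3(1.4444) = 93.6667.
CS is the area between the demand curve and P* from 0 to Q*: (1/2)(1.4444)(4.3333) = 3.1296.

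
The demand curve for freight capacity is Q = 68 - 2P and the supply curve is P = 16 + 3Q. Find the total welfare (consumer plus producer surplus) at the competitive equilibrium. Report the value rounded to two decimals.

46.29

Rewriting demand in inverse form: P = 34 - 0.5Q.
Set 34 - 0.5Q = 16 + 3Q, which gives 18 = 3.5Q, so Q* = 5.1429 and P* = 34 - 0.5(5.1429) = 31.4286.
Total surplus is the full triangle between the curves from 0 to Q*: (1/2)(5.1429)(34 - 16) = 46.2857.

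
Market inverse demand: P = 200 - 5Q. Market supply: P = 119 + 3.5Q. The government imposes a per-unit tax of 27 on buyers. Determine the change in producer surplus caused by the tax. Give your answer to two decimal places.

Pre-tax equilibrium: 200 - 5Q = 119 + 3.5Q gives Q* = 9.5294, P* = 152.3529.
With the tax, buyers' net willingness to pay falls by 27: (200 - 27) - 5Q = 119 + 3.5Q, so Q_t = 6.3529. Buyers pay P_b = 168.2353; sellers receive P_s = P_b - 27 = 141.2353.
PS falls from (1/2)(9.5294)(33.3529) = 158.917 to (1/2)(6.3529)(22.2353) = 70.6298, a change of -88.2872.

-88.29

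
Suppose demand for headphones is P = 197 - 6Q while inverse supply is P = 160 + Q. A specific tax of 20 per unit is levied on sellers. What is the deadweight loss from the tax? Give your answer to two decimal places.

28.57

Pre-tax equilibrium: 197 - 6Q = 160 + Q gives Q* = 5.2857, P* = 165.2857.
With the tax, sellers need 20 more per unit: 197 - 6Q = 160 + Q + 20, so Q_t = 2.4286. Buyers pay P_b = 182.4286; sellers receive P_s = P_b - 20 = 162.4286.
Deadweight loss is the triangle between the curves from Q_t to Q*: (1/2)(5.2857 - 2.4286)(20) = 28.5714.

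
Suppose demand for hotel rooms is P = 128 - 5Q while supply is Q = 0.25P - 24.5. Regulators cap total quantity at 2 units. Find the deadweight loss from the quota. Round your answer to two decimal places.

Rewriting supply in inverse form: P = 98 + 4Q.
Without the quota, 128 - 5Q = 98 + 4Q gives Q* = 3.3333.
At Q = 2 the demand price is 128 - 5(2) = 118 and the supply price is 98 + 4(2) = 106.
Deadweight loss is the triangle between the curves from 2 to 3.3333: (1/2)(118 - 106)(3.3333 - 2) = 8.

8.00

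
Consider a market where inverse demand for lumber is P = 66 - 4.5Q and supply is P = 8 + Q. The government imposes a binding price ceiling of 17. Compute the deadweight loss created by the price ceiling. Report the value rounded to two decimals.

Without the control, 66 - 4.5Q = 8 + Q so Q* = 10.5455 and P* = 18.5455.
At P = 17, sellers supply (17 - 8)/1 = 9 while buyers want more, so the quantity traded is 9 at price 17.
The lost-trades triangle has base Q* - 9 = 1.5455 and height equal to the gap between the curves at Q = 9, which is 25.5 - 17 = 8.5. DWL = (1/2)(1.5455)(8.5) = 6.5682.

6.57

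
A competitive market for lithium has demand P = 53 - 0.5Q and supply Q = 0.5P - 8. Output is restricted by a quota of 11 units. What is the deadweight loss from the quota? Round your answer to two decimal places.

18.05

Rewriting supply in inverse form: P = 16 + 2Q.
Unrestricted equilibrium: Q* = (53 - 16)/(0.5 + 2) = 14.8.
At Q = 11 the demand price is 53 - 0.5(11) = 47.5 and the supply price is 16 + 2(11) = 38.
DWL = (1/2)(gap between curves at 11) x (Q* - 11) = (1/2)(9.5)(3.8) = 18.05.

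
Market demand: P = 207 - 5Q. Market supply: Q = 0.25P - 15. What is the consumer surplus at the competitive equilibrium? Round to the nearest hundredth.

Rewriting supply in inverse form: P = 60 + 4Q.
Setting demand equal to supply, 147 = 9Q, so Q* = 16.3333 and P* = 125.3333.
Consumer surplus is the triangle under demand above P*: (1/2)(16.3333)(207 - 125.3333) = (1/2)(16.3333)(81.6667) = 666.9444.

666.94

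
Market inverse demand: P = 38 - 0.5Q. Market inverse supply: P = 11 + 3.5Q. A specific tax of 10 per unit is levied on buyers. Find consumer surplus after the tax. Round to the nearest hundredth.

4.52

Pre-tax equilibrium: 38 - 0.5Q = 11 + 3.5Q gives Q* = 6.75, P* = 34.625.
A tax on buyers shifts demand down by 10: (38 - 10) - 0.5Q = 11 + 3.5Q, so Q_t = 4.25. Buyers pay P_b = 35.875; sellers receive P_s = P_b - 10 = 25.875.
CS = (1/2)(Q_t)(38 - P_b) = (1/2)(4.25)(2.125) = 4.5156.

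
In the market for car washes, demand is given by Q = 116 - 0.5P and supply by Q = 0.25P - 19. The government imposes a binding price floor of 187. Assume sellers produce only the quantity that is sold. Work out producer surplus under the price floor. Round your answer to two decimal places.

1485.00

Rewriting demand in inverse form: P = 232 - 2Q.
Rewriting supply in inverse form: P = 76 + 4Q.
Without the control, 232 - 2Q = 76 + 4Q so Q* = 26 and P* = 180.
At the floor price 187, quantity demanded is (232 - 187)/2 = 22.5; demand is the short side, so Q = 22.5 trades at P = 187.
The supply price at Q = 22.5 is 166. PS is the trapezoid between 187 and supply over [0, 22.5]: (1/2)[(187 - 76) + (187 - 166)](22.5) = 1485.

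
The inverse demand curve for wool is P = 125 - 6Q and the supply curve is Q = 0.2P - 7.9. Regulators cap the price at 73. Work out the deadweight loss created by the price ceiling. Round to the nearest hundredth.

6.33

Rewriting supply in inverse form: P = 39.5 + 5Q.
Free-market equilibrium: 125 - 6Q = 39.5 + 5Q gives Q* = 7.7727, P* = 78.3636.
At the ceiling price 73, quantity supplied is (73 - 39.5)/5 = 6.7; supply is the short side, so Q = 6.7 trades at P = 73.
The lost-trades triangle has base Q* - 6.7 = 1.0727 and height equal to the gap between the curves at Q = 6.7, which is 84.8 - 73 = 11.8. DWL = (1/2)(1.0727)(11.8) = 6.3291.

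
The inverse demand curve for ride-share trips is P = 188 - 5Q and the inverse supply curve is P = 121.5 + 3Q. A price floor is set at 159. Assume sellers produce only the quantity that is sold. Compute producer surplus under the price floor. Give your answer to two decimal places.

167.04

Free-market equilibrium: 188 - 5Q = 121.5 + 3Q gives Q* = 8.3125, P* = 146.4375.
At P = 159, buyers demand (188 - 159)/5 = 5.8 while sellers would supply more, so the quantity traded is 5.8 at price 159.
The supply price at Q = 5.8 is 138.9. PS is the trapezoid between 159 and supply over [0, 5.8]: (1/2)[(159 - 121.5) + (159 - 138.9)](5.8) = 167.04.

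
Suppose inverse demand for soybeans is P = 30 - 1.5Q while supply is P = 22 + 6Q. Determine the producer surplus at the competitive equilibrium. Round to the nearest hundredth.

3.41

Equilibrium: 30 - 1.5Q = 22 + 6Q, so Q* = 1.0667 and P* = 28.4.
Producer surplus is the triangle above supply below P*: (1/2)(1.0667)(28.4 - 22) = (1/2)(1.0667)(6.4) = 3.4133.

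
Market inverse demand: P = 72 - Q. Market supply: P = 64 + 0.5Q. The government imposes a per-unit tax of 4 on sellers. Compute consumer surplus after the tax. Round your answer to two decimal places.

Without the tax, 72 - Q = 64 + 0.5Q so Q* = 5.3333 and P* = 66.6667.
A tax on sellers shifts supply up by 4: 72 - Q = 64 + 0.5Q + 4, so Q_t = 2.6667. Buyers pay P_b = 69.3333; sellers receive P_s = P_b - 4 = 65.3333.
Consumer surplus is the triangle under demand above P_b: (1/2)(2.6667)(72 - 69.3333) = 3.5556.

3.56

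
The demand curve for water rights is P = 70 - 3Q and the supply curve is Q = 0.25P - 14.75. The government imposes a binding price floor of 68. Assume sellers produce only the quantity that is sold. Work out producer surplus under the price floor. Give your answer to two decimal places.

5.11

Rewriting supply in inverse form: P = 59 + 4Q.
Free-market equilibrium: 70 - 3Q = 59 + 4Q gives Q* = 1.5714, P* = 65.2857.
At the floor price 68, quantity demanded is (70 - 68)/3 = 0.6667; demand is the short side, so Q = 0.6667 trades at P = 68.
The supply price at Q = 0.6667 is 61.6667. PS is the trapezoid between 68 and supply over [0, 0.6667]: (1/2)[(68 - 59) + (68 - 61.6667)](0.6667) = 5.1111.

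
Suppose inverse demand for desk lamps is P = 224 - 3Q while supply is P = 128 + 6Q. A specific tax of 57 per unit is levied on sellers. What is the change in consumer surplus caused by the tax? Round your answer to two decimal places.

-142.50

Pre-tax equilibrium: 224 - 3Q = 128 + 6Q gives Q* = 10.6667, P* = 192.
A tax on sellers shifts supply up by 57: 224 - 3Q = 128 + 6Q + 57, so Q_t = 4.3333. Buyers pay P_b = 211; sellers receive P_s = P_b - 57 = 154.
Consumers lose the trapezoid between P* and P_b out to Q_t plus the triangle from Q_t to Q*: change in CS = 28.1667 - 170.6667 = -142.5.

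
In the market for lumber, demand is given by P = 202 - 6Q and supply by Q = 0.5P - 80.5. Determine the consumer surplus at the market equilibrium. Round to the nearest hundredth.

Rewriting supply in inverse form: P = 161 + 2Q.
Setting demand equal to supply, 41 = 8Q, so Q* = 5.125 and P* = 171.25.
Consumer surplus is the triangle under demand above P*: (1/2)(5.125)(202 - 171.25) = (1/2)(5.125)(30.75) = 78.7969.

78.80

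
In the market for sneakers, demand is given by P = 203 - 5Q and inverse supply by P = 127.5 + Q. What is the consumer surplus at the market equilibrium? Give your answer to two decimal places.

395.85

Set 203 - 5Q = 127.5 + Q, which gives 75.5 = 6Q, so Q* = 12.5833 and P* = 203 - 5(12.5833) = 140.0833.
CS is the area between the demand curve and P* from 0 to Q*: (1/2)(12.5833)(62.9167) = 395.8507.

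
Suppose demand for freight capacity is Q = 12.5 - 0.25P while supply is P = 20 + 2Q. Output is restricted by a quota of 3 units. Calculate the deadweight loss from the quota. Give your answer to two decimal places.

12.00

Rewriting demand in inverse form: P = 50 - 4Q.
Without the quota, 50 - 4Q = 20 + 2Q gives Q* = 5.
At Q = 3 the demand price is 50 - 4(3) = 38 and the supply price is 20 + 2(3) = 26.
DWL = (1/2)(gap between curves at 3) x (Q* - 3) = (1/2)(12)(2) = 12.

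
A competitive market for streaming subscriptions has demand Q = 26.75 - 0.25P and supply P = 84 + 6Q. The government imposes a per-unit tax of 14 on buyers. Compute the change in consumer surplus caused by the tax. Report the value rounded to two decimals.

Rewriting demand in inverse form: P = 107 - 4Q.
Without the tax, 107 - 4Q = 84 + 6Q so Q* = 2.3 and P* = 97.8.
With the tax, buyers' net willingness to pay falls by 14: (107 - 14) - 4Q = 84 + 6Q, so Q_t = 0.9. Buyers pay P_b = 103.4; sellers receive P_s = P_b - 14 = 89.4.
Consumers lose the trapezoid between P* and P_b out to Q_t plus the triangle from Q_t to Q*: change in CS = 1.62 - 10.58 = -8.96.

-8.96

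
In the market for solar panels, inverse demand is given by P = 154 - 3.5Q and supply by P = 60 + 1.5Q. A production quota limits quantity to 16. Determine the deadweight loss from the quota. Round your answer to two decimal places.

19.60

Unrestricted equilibrium: Q* = (154 - 60)/(3.5 + 1.5) = 18.8.
At Q = 16 the demand price is 154 - 3.5(16) = 98 and the supply price is 60 + 1.5(16) = 84.
DWL = (1/2)(gap between curves at 16) x (Q* - 16) = (1/2)(14)(2.8) = 19.6.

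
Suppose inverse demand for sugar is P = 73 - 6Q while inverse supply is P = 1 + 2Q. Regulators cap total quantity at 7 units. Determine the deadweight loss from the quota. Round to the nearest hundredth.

Unrestricted equilibrium: Q* = (73 - 1)/(6 + 2) = 9.
At Q = 7 the demand price is 73 - 6(7) = 31 and the supply price is 1 + 2(7) = 15.
DWL = (1/2)(gap between curves at 7) x (Q* - 7) = (1/2)(16)(2) = 16.

16.00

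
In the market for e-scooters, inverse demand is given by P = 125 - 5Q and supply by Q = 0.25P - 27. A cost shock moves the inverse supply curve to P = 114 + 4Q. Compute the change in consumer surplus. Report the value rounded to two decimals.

-5.19

Rewriting supply in inverse form: P = 108 + 4Q.
Initial equilibrium: Q_0 = 1.8889, P_0 = 115.5556; CS_0 = (1/2)(1.8889)(9.4444) = 8.9198, PS_0 = (1/2)(1.8889)(7.5556) = 7.1358.
New equilibrium: 125 - 5Q = 114 + 4Q gives Q_1 = 1.2222, P_1 = 118.8889; CS_1 = 3.7346, PS_1 = 2.9877.
Change in consumer surplus = 3.7346 - 8.9198 = -5.1852.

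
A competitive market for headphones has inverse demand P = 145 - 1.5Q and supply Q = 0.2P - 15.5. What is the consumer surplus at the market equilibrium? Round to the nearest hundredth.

80.88

Rewriting supply in inverse form: P = 77.5 + 5Q.
Equilibrium: 145 - 1.5Q = 77.5 + 5Q, so Q* = 10.3846 and P* = 129.4231.
Consumer surplus is the triangle under demand above P*: (1/2)(10.3846)(145 - 129.4231) = (1/2)(10.3846)(15.5769) = 80.8802.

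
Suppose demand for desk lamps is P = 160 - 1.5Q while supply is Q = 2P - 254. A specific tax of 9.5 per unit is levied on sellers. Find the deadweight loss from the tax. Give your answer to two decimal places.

Rewriting supply in inverse form: P = 127 + 0.5Q.
Pre-tax equilibrium: 160 - 1.5Q = 127 + 0.5Q gives Q* = 16.5, P* = 135.25.
With the tax, sellers need 9.5 more per unit: 160 - 1.5Q = 127 + 0.5Q + 9.5, so Q_t = 11.75. Buyers pay P_b = 142.375; sellers receive P_s = P_b - 9.5 = 132.875.
Deadweight loss is the triangle between the curves from Q_t to Q*: (1/2)(16.5 - 11.75)(9.5) = 22.5625.

22.56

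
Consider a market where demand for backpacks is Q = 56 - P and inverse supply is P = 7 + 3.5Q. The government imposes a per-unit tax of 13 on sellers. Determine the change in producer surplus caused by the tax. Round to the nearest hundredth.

-95.49

Rewriting demand in inverse form: P = 56 - Q.
Pre-tax equilibrium: 56 - Q = 7 + 3.5Q gives Q* = 10.8889, P* = 45.1111.
A tax on sellers shifts supply up by 13: 56 - Q = 7 + 3.5Q + 13, so Q_t = 8. Buyers pay P_b = 48; sellers receive P_s = P_b - 13 = 35.
Producers lose the trapezoid between P_s and P* out to Q_t plus the triangle from Q_t to Q*: change in PS = 112 - 207.4938 = -95.4938.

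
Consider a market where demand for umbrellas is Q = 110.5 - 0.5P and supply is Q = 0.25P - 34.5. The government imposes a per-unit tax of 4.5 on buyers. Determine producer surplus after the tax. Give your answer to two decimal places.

Rewriting demand in inverse form: P = 221 - 2Q.
Rewriting supply in inverse form: P = 138 + 4Q.
Pre-tax equilibrium: 221 - 2Q = 138 + 4Q gives Q* = 13.8333, P* = 193.3333.
With the tax, buyers' net willingness to pay falls by 4.5: (221 - 4.5) - 2Q = 138 + 4Q, so Q_t = 13.0833. Buyers pay P_b = 194.8333; sellers receive P_s = P_b - 4.5 = 190.3333.
Producer surplus is the triangle above supply below P_s: (1/2)(13.0833)(190.3333 - 138) = 342.3472.

342.35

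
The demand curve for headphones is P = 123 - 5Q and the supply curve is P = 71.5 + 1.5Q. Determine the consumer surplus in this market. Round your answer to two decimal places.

Equilibrium: 123 - 5Q = 71.5 + 1.5Q, so Q* = 7.9231 and P* = 83.3846.
Consumer surplus is the triangle under demand above P*: (1/2)(7.9231)(123 - 83.3846) = (1/2)(7.9231)(39.6154) = 156.9379.

156.94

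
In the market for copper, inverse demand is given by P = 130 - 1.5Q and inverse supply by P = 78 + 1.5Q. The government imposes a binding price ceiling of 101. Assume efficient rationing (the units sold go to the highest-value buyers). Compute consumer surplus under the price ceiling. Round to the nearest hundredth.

268.33

Without the control, 130 - 1.5Q = 78 + 1.5Q so Q* = 17.3333 and P* = 104.
At the ceiling price 101, quantity supplied is (101 - 78)/1.5 = 15.3333; supply is the short side, so Q = 15.3333 trades at P = 101.
The demand price at Q = 15.3333 is 107. CS is the trapezoid between demand and 101 over [0, 15.3333]: (1/2)[(130 - 101) + (107 - 101)](15.3333) = 268.3333.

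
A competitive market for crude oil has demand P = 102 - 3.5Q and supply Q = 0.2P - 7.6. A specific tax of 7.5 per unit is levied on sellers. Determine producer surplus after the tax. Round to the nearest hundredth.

110.46

Rewriting supply in inverse form: P = 38 + 5Q.
Pre-tax equilibrium: 102 - 3.5Q = 38 + 5Q gives Q* = 7.5294, P* = 75.6471.
With the tax, sellers need 7.5 more per unit: 102 - 3.5Q = 38 + 5Q + 7.5, so Q_t = 6.6471. Buyers pay P_b = 78.7353; sellers receive P_s = P_b - 7.5 = 71.2353.
PS = (1/2)(Q_t)(P_s - 38) = (1/2)(6.6471)(33.2353) = 110.4585.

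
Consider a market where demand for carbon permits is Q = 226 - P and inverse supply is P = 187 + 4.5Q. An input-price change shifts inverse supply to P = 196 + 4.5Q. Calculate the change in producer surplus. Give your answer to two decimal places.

Rewriting demand in inverse form: P = 226 - Q.
Initial equilibrium: Q_0 = 7.0909, P_0 = 218.9091; CS_0 = (1/2)(7.0909)(7.0909) = 25.1405, PS_0 = (1/2)(7.0909)(31.9091) = 113.1322.
New equilibrium: 226 - Q = 196 + 4.5Q gives Q_1 = 5.4545, P_1 = 220.5455; CS_1 = 14.876, PS_1 = 66.9421.
Change in producer surplus = 66.9421 - 113.1322 = -46.1901.

-46.19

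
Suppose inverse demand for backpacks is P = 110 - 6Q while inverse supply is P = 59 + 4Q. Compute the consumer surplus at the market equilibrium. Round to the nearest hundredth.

78.03

Set 110 - 6Q = 59 + 4Q, which gives 51 = 10Q, so Q* = 5.1 and P* = 110 - 6(5.1) = 79.4.
CS is the area between the demand curve and P* from 0 to Q*: (1/2)(5.1)(30.6) = 78.03.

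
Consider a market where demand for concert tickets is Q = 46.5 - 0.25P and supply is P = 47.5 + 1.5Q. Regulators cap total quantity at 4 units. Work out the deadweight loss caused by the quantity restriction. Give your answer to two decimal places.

Rewriting demand in inverse form: P = 186 - 4Q.
Without the quota, 186 - 4Q = 47.5 + 1.5Q gives Q* = 25.1818.
At Q = 4 the demand price is 186 - 4(4) = 170 and the supply price is 47.5 + 1.5(4) = 53.5.
DWL = (1/2)(gap between curves at 4) x (Q* - 4) = (1/2)(116.5)(21.1818) = 1233.8409.

1233.84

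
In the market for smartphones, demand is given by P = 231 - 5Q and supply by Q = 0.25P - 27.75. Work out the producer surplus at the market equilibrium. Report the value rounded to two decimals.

355.56

Rewriting supply in inverse form: P = 111 + 4Q.
Equilibrium: 231 - 5Q = 111 + 4Q, so Q* = 13.3333 and P* = 164.3333.
Producer surplus is the triangle above supply below P*: (1/2)(13.3333)(164.3333 - 111) = (1/2)(13.3333)(53.3333) = 355.5556.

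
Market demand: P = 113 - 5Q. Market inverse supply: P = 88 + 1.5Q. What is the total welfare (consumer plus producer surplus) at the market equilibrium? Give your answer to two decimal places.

Setting demand equal to supply, 25 = 6.5Q, so Q* = 3.8462 and P* = 93.7692.
CS = (1/2)(3.8462)(19.2308) = 36.9822 and PS = (1/2)(3.8462)(5.7692) = 11.0947, so total surplus = 48.0769.

48.08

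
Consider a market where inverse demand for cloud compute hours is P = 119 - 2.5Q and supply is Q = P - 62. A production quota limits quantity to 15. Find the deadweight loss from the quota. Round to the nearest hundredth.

Rewriting supply in inverse form: P = 62 + Q.
Without the quota, 119 - 2.5Q = 62 + Q gives Q* = 16.2857.
At Q = 15 the demand price is 119 - 2.5(15) = 81.5 and the supply price is 62 + (15) = 77.
Deadweight loss is the triangle between the curves from 15 to 16.2857: (1/2)(81.5 - 77)(16.2857 - 15) = 2.8929.

2.89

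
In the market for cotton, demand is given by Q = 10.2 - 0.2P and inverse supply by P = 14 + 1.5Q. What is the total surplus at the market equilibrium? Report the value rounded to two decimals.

Rewriting demand in inverse form: P = 51 - 5Q.
Set 51 - 5Q = 14 + 1.5Q, which gives 37 = 6.5Q, so Q* = 5.6923 and P* = 51 - 5(5.6923) = 22.5385.
CS = (1/2)(5.6923)(28.4615) = 81.0059 and PS = (1/2)(5.6923)(8.5385) = 24.3018, so total surplus = 105.3077.

105.31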